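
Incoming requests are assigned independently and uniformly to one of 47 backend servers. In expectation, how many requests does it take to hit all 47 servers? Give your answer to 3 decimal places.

After k distinct servers have appeared, the next request gives a new one with probability (47-k)/47, so the expected wait for the (k+1)-th is 47/(47-k).
E[T] = 47/47 + 47/46 + 47/45 + ... + 47/2 + 47/1 = 47·H_{47}.
H_{47} = 4.4380, so E[T] = 208.5843.

208.584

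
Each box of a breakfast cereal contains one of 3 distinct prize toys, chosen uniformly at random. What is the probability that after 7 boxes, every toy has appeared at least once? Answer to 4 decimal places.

Let A_i be the event that toy i is missing after 7 boxes. By inclusion–exclusion on the A_i,
P(all seen) = Σ_{j=0}^{3} (-1)^j C(3,j)((3-j)/3)^7
= 1.00000 - 0.17558 + 0.00137 - 0.00000
= 0.82579.

0.8258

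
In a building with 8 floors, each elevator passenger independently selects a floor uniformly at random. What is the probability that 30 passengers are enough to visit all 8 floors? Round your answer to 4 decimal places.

0.8593

By inclusion–exclusion over which floors are missing,
P(all seen) = Σ_{j=0}^{8} (-1)^j C(8,j)((8-j)/8)^30
= 1.00000 - 0.14566 + 0.00500 - 0.00004 + 0.00000 - 0.00000 + 0.00000 - 0.00000 + 0.00000
= 0.85930.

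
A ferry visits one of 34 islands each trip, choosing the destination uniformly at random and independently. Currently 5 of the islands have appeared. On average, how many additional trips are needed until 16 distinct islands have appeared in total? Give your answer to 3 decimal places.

15.863

From k distinct to k+1 distinct takes on average 34/(34-k) trips.
Sum over k = 5,...,15: E = 34/29 + 34/28 + 34/27 + ... + 34/20 + 34/19 = 15.8626.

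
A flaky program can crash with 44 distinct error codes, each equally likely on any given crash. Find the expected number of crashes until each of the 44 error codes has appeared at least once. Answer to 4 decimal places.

192.3999

Split into phases: going from k distinct to k+1 distinct takes on average 44/(44-k) crashes.
E[T] = 44/44 + 44/43 + 44/42 + ... + 44/2 + 44/1 = 44·H_{44}.
H_{44} = 4.37273, so E[T] = 192.39994.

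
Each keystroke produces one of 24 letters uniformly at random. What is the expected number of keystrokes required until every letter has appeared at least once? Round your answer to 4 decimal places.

90.6230

After k distinct letters have appeared, the next keystroke gives a new one with probability (24-k)/24, so the expected wait for the (k+1)-th is 24/(24-k).
E[T] = 24/24 + 24/23 + 24/22 + ... + 24/2 + 24/1 = 24·H_{24}.
H_{24} = 3.77596, so E[T] = 90.62300.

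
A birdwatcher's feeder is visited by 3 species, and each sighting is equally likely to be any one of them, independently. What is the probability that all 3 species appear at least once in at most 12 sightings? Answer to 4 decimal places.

0.9769

By inclusion–exclusion over which species are missing,
P(all seen) = Σ_{j=0}^{3} (-1)^j C(3,j)((3-j)/3)^12
= 1.00000 - 0.02312 + 0.00001 - 0.00000
= 0.97688.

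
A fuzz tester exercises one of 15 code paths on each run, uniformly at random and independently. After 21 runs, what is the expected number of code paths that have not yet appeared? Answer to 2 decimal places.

For each code path, P(unseen after 21) = (14/15)^21 = 0.235.
By linearity of expectation, E[unseen] = 15·(14/15)^21 = 3.523.

3.52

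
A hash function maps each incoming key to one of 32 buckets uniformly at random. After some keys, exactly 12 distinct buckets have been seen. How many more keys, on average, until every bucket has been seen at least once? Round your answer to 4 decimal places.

From k distinct to k+1 distinct takes on average 32/(32-k) keys.
Sum over k = 12,...,31: E = 32/20 + 32/19 + 32/18 + ... + 32/2 + 32/1 = 115.12767.

115.1277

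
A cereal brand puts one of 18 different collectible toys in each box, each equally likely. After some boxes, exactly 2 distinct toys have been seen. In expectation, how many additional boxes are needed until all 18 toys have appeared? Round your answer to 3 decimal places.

With k distinct toys already seen, the next new one takes an expected 18/(18-k) boxes.
Sum over k = 2,...,17: E = 18/16 + 18/15 + 18/14 + ... + 18/2 + 18/1 = 60.8531.

60.853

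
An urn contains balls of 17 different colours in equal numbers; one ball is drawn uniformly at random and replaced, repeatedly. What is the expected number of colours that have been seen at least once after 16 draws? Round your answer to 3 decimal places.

For each colour, P(seen in 16 draws) = 1 - (16/17)^16 = 0.6209.
By linearity of expectation, E[distinct seen] = 17·(1 - (16/17)^16) = 10.5555.

10.556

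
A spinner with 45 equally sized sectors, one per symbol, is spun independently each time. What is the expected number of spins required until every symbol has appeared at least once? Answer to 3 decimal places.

Split into phases: going from k distinct to k+1 distinct takes on average 45/(45-k) spins.
E[T] = 45/45 + 45/44 + 45/43 + ... + 45/2 + 45/1 = 45·H_{45}.
H_{45} = 4.3949, so E[T] = 197.7727.

197.773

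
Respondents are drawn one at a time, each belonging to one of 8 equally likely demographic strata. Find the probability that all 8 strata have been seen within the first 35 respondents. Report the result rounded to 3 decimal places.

By inclusion–exclusion over which strata are missing,
P(all seen) = Σ_{j=0}^{8} (-1)^j C(8,j)((8-j)/8)^35
= 1.0000 - 0.0747 + 0.0012 - 0.0000 + 0.0000 - 0.0000 + 0.0000 - 0.0000 + 0.0000
= 0.9265.

0.926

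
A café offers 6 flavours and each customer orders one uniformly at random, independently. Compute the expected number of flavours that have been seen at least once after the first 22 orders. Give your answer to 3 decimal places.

5.891

For each flavour, P(seen in 22 orders) = 1 - (5/6)^22 = 0.9819.
By linearity of expectation, E[distinct seen] = 6·(1 - (5/6)^22) = 5.8913.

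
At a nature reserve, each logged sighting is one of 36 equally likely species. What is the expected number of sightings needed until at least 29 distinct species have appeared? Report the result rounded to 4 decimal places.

Going from k to k+1 distinct takes a geometric number of sightings with mean 36/(36-k).
Sum over k = 0,...,28: E = 36/36 + 36/35 + 36/34 + ... + 36/9 + 36/8 = 56.94127.

56.9413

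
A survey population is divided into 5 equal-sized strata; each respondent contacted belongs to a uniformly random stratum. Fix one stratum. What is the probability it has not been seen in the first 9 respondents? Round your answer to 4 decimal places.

On each respondent the fixed stratum fails to appear with probability 4/5.
P(still missing after 9) = (4/5)^9 = 0.13422.

0.1342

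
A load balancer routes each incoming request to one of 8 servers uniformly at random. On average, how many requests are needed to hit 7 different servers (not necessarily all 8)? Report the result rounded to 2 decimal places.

13.74

With k distinct servers already seen, the next new one arrives after an expected 8/(8-k) requests.
Sum over k = 0,...,6: E = 8/8 + 8/7 + 8/6 + ... + 8/3 + 8/2 = 13.743.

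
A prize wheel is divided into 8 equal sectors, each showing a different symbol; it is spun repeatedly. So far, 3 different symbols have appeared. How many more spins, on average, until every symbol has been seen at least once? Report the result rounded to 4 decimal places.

The wait to go from k to k+1 distinct symbols is geometric with mean 8/(8-k).
Sum over k = 3,...,7: E = 8/5 + 8/4 + 8/3 + 8/2 + 8/1 = 18.26667.

18.2667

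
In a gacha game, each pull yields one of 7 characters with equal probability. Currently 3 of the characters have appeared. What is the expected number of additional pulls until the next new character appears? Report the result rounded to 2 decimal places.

The number of pulls until the next new character is geometric with success probability 4/7, so its mean is 7/4.
E = 7/4 = 1.750.

1.75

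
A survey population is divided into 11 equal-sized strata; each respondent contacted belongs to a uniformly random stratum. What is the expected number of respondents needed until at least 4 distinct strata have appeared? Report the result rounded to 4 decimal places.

With k distinct strata already seen, the next new one arrives after an expected 11/(11-k) respondents.
Sum over k = 0,...,3: E = 11/11 + 11/10 + 11/9 + 11/8 = 4.69722.

4.6972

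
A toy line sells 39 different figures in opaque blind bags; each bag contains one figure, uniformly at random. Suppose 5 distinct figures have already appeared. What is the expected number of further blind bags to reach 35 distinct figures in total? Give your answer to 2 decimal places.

79.36

From k distinct to k+1 distinct takes on average 39/(39-k) blind bags.
Sum over k = 5,...,34: E = 39/34 + 39/33 + 39/32 + ... + 39/6 + 39/5 = 79.360.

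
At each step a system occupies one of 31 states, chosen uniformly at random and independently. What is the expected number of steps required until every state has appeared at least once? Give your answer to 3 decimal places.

The wait to go from k to k+1 distinct states is geometric with mean 31/(31-k).
E[T] = 31/31 + 31/30 + 31/29 + ... + 31/2 + 31/1 = 31·H_{31}.
H_{31} = 4.0272, so E[T] = 124.8446.

124.845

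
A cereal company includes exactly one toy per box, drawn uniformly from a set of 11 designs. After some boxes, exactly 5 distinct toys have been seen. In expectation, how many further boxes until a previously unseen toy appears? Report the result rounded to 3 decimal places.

Each box yields a new toy with probability (11-5)/11 = 6/11, so the wait is geometric with mean 11/6.
E = 11/6 = 1.8333.

1.833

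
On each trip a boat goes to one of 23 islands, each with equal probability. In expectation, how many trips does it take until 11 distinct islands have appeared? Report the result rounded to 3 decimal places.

With k distinct islands already seen, the next new one arrives after an expected 23/(23-k) trips.
Sum over k = 0,...,10: E = 23/23 + 23/22 + 23/21 + ... + 23/14 + 23/13 = 14.5149.

14.515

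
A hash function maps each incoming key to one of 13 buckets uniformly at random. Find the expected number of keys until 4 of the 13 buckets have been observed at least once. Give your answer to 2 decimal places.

Going from k to k+1 distinct takes a geometric number of keys with mean 13/(13-k).
Sum over k = 0,...,3: E = 13/13 + 13/12 + 13/11 + 13/10 = 4.565.

4.57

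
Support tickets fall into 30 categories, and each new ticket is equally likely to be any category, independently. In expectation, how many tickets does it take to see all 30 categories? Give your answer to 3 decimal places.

Split into phases: going from k distinct to k+1 distinct takes on average 30/(30-k) tickets.
E[T] = 30/30 + 30/29 + 30/28 + ... + 30/2 + 30/1 = 30·H_{30}.
H_{30} = 3.9950, so E[T] = 119.8496.

119.850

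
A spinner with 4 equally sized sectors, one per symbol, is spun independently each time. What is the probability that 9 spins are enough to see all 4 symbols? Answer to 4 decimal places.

Let A_i be the event that symbol i is missing after 9 spins. By inclusion–exclusion on the A_i,
P(all seen) = Σ_{j=0}^{4} (-1)^j C(4,j)((4-j)/4)^9
= 1.00000 - 0.30034 + 0.01172 - 0.00002 + 0.00000
= 0.71136.

0.7114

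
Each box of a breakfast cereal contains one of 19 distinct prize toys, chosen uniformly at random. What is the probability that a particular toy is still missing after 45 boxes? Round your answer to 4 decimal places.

0.0878

On each box the fixed toy fails to appear with probability 18/19.
P(still missing after 45) = (18/19)^45 = 0.08777.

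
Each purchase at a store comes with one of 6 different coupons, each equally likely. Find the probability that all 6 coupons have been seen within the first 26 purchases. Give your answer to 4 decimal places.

Let A_i be the event that coupon i is missing after 26 purchases. By inclusion–exclusion on the A_i,
P(all seen) = Σ_{j=0}^{6} (-1)^j C(6,j)((6-j)/6)^26
= 1.00000 - 0.05241 + 0.00040 - 0.00000 + 0.00000 - 0.00000 + 0.00000
= 0.94798.

0.9480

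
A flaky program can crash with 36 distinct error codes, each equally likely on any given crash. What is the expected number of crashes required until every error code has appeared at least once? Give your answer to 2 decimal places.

150.28

After k distinct error codes have appeared, the next crash gives a new one with probability (36-k)/36, so the expected wait for the (k+1)-th is 36/(36-k).
E[T] = 36/36 + 36/35 + 36/34 + ... + 36/2 + 36/1 = 36·H_{36}.
H_{36} = 4.175, so E[T] = 150.284.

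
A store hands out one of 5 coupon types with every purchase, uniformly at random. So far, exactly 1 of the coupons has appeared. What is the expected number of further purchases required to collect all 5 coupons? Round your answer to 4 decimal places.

10.4167

The wait to go from k to k+1 distinct coupons is geometric with mean 5/(5-k).
Sum over k = 1,...,4: E = 5/4 + 5/3 + 5/2 + 5/1 = 10.41667.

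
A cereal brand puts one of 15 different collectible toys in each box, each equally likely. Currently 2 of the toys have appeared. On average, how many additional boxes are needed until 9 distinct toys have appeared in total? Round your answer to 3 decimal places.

With k distinct toys already seen, the next new one takes an expected 15/(15-k) boxes.
Sum over k = 2,...,8: E = 15/13 + 15/12 + 15/11 + ... + 15/8 + 15/7 = 10.9520.

10.952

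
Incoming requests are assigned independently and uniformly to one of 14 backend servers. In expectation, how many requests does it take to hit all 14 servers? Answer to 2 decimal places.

After k distinct servers have appeared, the next request gives a new one with probability (14-k)/14, so the expected wait for the (k+1)-th is 14/(14-k).
E[T] = 14/14 + 14/13 + 14/12 + ... + 14/2 + 14/1 = 14·H_{14}.
H_{14} = 3.252, so E[T] = 45.522.

45.52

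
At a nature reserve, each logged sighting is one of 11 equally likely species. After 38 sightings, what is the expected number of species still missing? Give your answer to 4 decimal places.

0.2941

For each species, P(unseen after 38) = (10/11)^38 = 0.02673.
By linearity of expectation, E[unseen] = 11·(10/11)^38 = 0.29408.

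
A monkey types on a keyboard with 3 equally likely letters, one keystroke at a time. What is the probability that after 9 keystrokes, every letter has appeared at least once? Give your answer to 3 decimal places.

0.922

Let A_i be the event that letter i is missing after 9 keystrokes. By inclusion–exclusion on the A_i,
P(all seen) = Σ_{j=0}^{3} (-1)^j C(3,j)((3-j)/3)^9
= 1.0000 - 0.0780 + 0.0002 - 0.0000
= 0.9221.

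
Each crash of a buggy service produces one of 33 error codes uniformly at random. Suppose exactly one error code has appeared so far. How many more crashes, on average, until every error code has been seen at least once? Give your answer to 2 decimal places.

From k distinct to k+1 distinct takes on average 33/(33-k) crashes.
Sum over k = 1,...,32: E = 33/32 + 33/31 + 33/30 + ... + 33/2 + 33/1 = 133.930.

133.93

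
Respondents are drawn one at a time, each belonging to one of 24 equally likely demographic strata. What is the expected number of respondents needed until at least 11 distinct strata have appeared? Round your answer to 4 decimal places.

With k distinct strata already seen, the next new one arrives after an expected 24/(24-k) respondents.
Sum over k = 0,...,10: E = 24/24 + 24/23 + 24/22 + ... + 24/15 + 24/14 = 14.29979.

14.2998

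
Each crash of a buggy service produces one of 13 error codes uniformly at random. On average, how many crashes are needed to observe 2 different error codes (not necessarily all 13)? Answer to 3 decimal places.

Going from k to k+1 distinct takes a geometric number of crashes with mean 13/(13-k).
Sum over k = 0,...,1: E = 13/13 + 13/12 = 2.0833.

2.083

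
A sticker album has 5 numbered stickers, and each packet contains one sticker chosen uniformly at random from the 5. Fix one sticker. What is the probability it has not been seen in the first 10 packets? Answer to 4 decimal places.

Each packet misses the fixed sticker with probability (5-1)/5 = 4/5, independently.
P(still missing after 10) = (4/5)^10 = 0.10737.

0.1074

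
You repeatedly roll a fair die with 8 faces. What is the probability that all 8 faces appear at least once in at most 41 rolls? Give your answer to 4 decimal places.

Let A_i be the event that face i is missing after 41 rolls. By inclusion–exclusion on the A_i,
P(all seen) = Σ_{j=0}^{8} (-1)^j C(8,j)((8-j)/8)^41
= 1.00000 - 0.03353 + 0.00021 - 0.00000 + 0.00000 - 0.00000 + 0.00000 - 0.00000 + 0.00000
= 0.96668.

0.9667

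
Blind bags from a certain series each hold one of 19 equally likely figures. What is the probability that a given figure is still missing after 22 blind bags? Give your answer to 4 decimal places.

0.3044

Each blind bag misses the fixed figure with probability (19-1)/19 = 18/19, independently.
P(still missing after 22) = (18/19)^22 = 0.30438.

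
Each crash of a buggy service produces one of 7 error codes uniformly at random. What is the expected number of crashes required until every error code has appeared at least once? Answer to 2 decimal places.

After k distinct error codes have appeared, the next crash gives a new one with probability (7-k)/7, so the expected wait for the (k+1)-th is 7/(7-k).
E[T] = 7/7 + 7/6 + 7/5 + ... + 7/2 + 7/1 = 7·H_{7}.
H_{7} = 2.593, so E[T] = 18.150.

18.15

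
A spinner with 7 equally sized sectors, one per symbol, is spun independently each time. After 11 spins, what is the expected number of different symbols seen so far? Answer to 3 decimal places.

For each symbol, P(seen in 11 spins) = 1 - (6/7)^11 = 0.8165.
By linearity of expectation, E[distinct seen] = 7·(1 - (6/7)^11) = 5.7157.

5.716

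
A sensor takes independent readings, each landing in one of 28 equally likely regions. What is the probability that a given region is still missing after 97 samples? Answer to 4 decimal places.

0.0294

On each sample the fixed region fails to appear with probability 27/28.
P(still missing after 97) = (27/28)^97 = 0.02937.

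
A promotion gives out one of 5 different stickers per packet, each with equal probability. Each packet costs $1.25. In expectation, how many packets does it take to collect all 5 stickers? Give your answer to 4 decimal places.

After k distinct stickers have appeared, the next packet gives a new one with probability (5-k)/5, so the expected wait for the (k+1)-th is 5/(5-k).
E[T] = 5/5 + 5/4 + 5/3 + 5/2 + 5/1 = 5·H_{5}.
H_{5} = 2.28333, so E[T] = 11.41667.

11.4167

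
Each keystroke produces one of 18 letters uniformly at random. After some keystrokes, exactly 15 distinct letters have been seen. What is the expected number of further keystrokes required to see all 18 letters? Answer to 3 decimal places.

From k distinct to k+1 distinct takes on average 18/(18-k) keystrokes.
Sum over k = 15,...,17: E = 18/3 + 18/2 + 18/1 = 33.0000.

33.000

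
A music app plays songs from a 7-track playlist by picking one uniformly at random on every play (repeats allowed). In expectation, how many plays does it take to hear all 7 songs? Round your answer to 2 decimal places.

18.15

Split into phases: going from k distinct to k+1 distinct takes on average 7/(7-k) plays.
E[T] = 7/7 + 7/6 + 7/5 + ... + 7/2 + 7/1 = 7·H_{7}.
H_{7} = 2.593, so E[T] = 18.150.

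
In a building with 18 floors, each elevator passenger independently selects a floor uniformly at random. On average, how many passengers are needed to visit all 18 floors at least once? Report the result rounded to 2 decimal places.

Split into phases: going from k distinct to k+1 distinct takes on average 18/(18-k) passengers.
E[T] = 18/18 + 18/17 + 18/16 + ... + 18/2 + 18/1 = 18·H_{18}.
H_{18} = 3.495, so E[T] = 62.912.

62.91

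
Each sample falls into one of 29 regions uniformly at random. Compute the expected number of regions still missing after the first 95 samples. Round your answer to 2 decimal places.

1.03

For each region, P(unseen after 95) = (28/29)^95 = 0.036.
By linearity of expectation, E[unseen] = 29·(28/29)^95 = 1.034.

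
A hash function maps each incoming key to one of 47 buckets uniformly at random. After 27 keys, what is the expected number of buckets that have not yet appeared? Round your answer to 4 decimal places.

For each bucket, P(unseen after 27) = (46/47)^27 = 0.55952.
By linearity of expectation, E[unseen] = 47·(46/47)^27 = 26.29766.

26.2977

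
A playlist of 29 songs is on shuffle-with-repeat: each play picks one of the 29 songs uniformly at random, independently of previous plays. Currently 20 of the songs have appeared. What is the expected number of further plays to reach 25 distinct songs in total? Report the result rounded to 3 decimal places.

21.623

From k distinct to k+1 distinct takes on average 29/(29-k) plays.
Sum over k = 20,...,24: E = 29/9 + 29/8 + 29/7 + 29/6 + 29/5 = 21.6234.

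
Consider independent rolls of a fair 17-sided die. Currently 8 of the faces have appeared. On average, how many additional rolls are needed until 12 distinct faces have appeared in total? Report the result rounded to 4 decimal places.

From k distinct to k+1 distinct takes on average 17/(17-k) rolls.
Sum over k = 8,...,11: E = 17/9 + 17/8 + 17/7 + 17/6 = 9.27579.

9.2758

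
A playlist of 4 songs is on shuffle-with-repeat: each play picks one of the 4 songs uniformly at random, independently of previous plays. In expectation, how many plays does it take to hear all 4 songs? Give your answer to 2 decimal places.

8.33

Split into phases: going from k distinct to k+1 distinct takes on average 4/(4-k) plays.
E[T] = 4/4 + 4/3 + 4/2 + 4/1 = 4·H_{4}.
H_{4} = 2.083, so E[T] = 8.333.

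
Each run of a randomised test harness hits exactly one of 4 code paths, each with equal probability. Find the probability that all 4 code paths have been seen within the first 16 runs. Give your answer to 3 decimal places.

0.960

Let A_i be the event that code path i is missing after 16 runs. By inclusion–exclusion on the A_i,
P(all seen) = Σ_{j=0}^{4} (-1)^j C(4,j)((4-j)/4)^16
= 1.0000 - 0.0401 + 0.0001 - 0.0000 + 0.0000
= 0.9600.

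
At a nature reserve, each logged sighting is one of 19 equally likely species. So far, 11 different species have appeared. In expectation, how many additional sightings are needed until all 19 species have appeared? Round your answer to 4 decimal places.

51.6393

The wait to go from k to k+1 distinct species is geometric with mean 19/(19-k).
Sum over k = 11,...,18: E = 19/8 + 19/7 + 19/6 + ... + 19/2 + 19/1 = 51.63929.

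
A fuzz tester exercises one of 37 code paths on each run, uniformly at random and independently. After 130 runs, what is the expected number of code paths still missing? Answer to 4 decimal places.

For each code path, P(unseen after 130) = (36/37)^130 = 0.02839.
By linearity of expectation, E[unseen] = 37·(36/37)^130 = 1.05027.

1.0503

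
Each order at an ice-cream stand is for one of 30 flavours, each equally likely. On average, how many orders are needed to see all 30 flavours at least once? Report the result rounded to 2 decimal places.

Split into phases: going from k distinct to k+1 distinct takes on average 30/(30-k) orders.
E[T] = 30/30 + 30/29 + 30/28 + ... + 30/2 + 30/1 = 30·H_{30}.
H_{30} = 3.995, so E[T] = 119.850.

119.85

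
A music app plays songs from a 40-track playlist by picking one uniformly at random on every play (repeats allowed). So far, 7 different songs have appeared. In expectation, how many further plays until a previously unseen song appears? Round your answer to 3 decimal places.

1.212

Each play yields a new song with probability (40-7)/40 = 33/40, so the wait is geometric with mean 40/33.
E = 40/33 = 1.2121.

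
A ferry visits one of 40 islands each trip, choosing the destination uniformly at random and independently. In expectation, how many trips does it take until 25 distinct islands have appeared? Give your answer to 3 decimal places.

38.413

With k distinct islands already seen, the next new one arrives after an expected 40/(40-k) trips.
Sum over k = 0,...,24: E = 40/40 + 40/39 + 40/38 + ... + 40/17 + 40/16 = 38.4126.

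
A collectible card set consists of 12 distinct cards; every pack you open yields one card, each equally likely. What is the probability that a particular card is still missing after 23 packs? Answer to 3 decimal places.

0.135

On each pack the fixed card fails to appear with probability 11/12.
P(still missing after 23) = (11/12)^23 = 0.1352.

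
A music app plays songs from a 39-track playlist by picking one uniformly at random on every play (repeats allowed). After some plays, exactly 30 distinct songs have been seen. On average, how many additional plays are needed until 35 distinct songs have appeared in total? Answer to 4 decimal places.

29.0798

With k distinct songs already seen, the next new one takes an expected 39/(39-k) plays.
Sum over k = 30,...,34: E = 39/9 + 39/8 + 39/7 + 39/6 + 39/5 = 29.07976.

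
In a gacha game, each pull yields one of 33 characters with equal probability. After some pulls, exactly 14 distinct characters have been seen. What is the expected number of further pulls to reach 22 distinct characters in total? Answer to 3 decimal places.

The wait to go from k to k+1 distinct characters is geometric with mean 33/(33-k).
Sum over k = 14,...,21: E = 33/19 + 33/18 + 33/17 + ... + 33/13 + 33/12 = 17.4195.

17.419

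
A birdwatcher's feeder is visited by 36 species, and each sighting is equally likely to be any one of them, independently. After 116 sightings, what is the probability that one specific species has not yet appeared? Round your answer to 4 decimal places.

Each sighting misses the fixed species with probability (36-1)/36 = 35/36, independently.
P(still missing after 116) = (35/36)^116 = 0.03809.

0.0381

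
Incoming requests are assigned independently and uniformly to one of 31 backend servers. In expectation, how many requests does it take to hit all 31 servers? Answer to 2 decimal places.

The wait to go from k to k+1 distinct servers is geometric with mean 31/(31-k).
E[T] = 31/31 + 31/30 + 31/29 + ... + 31/2 + 31/1 = 31·H_{31}.
H_{31} = 4.027, so E[T] = 124.845.

124.84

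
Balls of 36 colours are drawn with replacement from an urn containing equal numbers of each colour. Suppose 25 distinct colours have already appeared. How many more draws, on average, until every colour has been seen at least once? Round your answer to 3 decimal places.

108.716

With k distinct colours already seen, the next new one takes an expected 36/(36-k) draws.
Sum over k = 25,...,35: E = 36/11 + 36/10 + 36/9 + ... + 36/2 + 36/1 = 108.7156.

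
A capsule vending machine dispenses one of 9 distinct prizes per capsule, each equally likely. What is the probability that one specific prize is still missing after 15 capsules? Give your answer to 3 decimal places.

0.171

On each capsule the fixed prize fails to appear with probability 8/9.
P(still missing after 15) = (8/9)^15 = 0.1709.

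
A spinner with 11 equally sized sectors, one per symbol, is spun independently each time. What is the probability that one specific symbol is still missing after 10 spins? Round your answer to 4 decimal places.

On each spin the fixed symbol fails to appear with probability 10/11.
P(still missing after 10) = (10/11)^10 = 0.38554.

0.3855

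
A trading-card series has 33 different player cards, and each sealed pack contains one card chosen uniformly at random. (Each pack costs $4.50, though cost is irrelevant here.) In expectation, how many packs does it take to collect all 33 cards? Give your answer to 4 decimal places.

134.9303

Split into phases: going from k distinct to k+1 distinct takes on average 33/(33-k) packs.
E[T] = 33/33 + 33/32 + 33/31 + ... + 33/2 + 33/1 = 33·H_{33}.
H_{33} = 4.08880, so E[T] = 134.93034.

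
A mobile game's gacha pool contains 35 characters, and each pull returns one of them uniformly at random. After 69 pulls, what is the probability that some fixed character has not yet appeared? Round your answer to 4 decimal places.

Each pull misses the fixed character with probability (35-1)/35 = 34/35, independently.
P(still missing after 69) = (34/35)^69 = 0.13532.

0.1353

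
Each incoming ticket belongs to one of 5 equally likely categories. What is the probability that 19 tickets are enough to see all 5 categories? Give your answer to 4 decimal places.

Let A_i be the event that category i is missing after 19 tickets. By inclusion–exclusion on the A_i,
P(all seen) = Σ_{j=0}^{5} (-1)^j C(5,j)((5-j)/5)^19
= 1.00000 - 0.07206 + 0.00061 - 0.00000 + 0.00000 - 0.00000
= 0.92855.

0.9286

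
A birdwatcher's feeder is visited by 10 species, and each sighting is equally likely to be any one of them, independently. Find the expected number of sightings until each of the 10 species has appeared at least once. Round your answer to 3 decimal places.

29.290

The wait to go from k to k+1 distinct species is geometric with mean 10/(10-k).
E[T] = 10/10 + 10/9 + 10/8 + ... + 10/2 + 10/1 = 10·H_{10}.
H_{10} = 2.9290, so E[T] = 29.2897.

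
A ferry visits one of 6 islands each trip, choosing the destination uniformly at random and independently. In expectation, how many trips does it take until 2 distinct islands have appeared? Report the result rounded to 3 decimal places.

Going from k to k+1 distinct takes a geometric number of trips with mean 6/(6-k).
Sum over k = 0,...,1: E = 6/6 + 6/5 = 2.2000.

2.200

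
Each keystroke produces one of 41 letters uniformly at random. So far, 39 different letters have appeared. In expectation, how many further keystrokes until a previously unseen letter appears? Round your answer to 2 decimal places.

20.50

Each keystroke yields a new letter with probability (41-39)/41 = 2/41, so the wait is geometric with mean 41/2.
E = 41/2 = 20.500.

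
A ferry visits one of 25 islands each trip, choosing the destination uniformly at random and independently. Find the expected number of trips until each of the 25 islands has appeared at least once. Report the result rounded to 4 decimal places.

After k distinct islands have appeared, the next trip gives a new one with probability (25-k)/25, so the expected wait for the (k+1)-th is 25/(25-k).
E[T] = 25/25 + 25/24 + 25/23 + ... + 25/2 + 25/1 = 25·H_{25}.
H_{25} = 3.81596, so E[T] = 95.39895.

95.3990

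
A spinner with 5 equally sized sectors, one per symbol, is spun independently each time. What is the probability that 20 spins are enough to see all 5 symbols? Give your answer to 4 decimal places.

0.9427

Let A_i be the event that symbol i is missing after 20 spins. By inclusion–exclusion on the A_i,
P(all seen) = Σ_{j=0}^{5} (-1)^j C(5,j)((5-j)/5)^20
= 1.00000 - 0.05765 + 0.00037 - 0.00000 + 0.00000 - 0.00000
= 0.94272.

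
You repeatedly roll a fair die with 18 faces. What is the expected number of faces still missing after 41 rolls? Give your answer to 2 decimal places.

For each face, P(unseen after 41) = (17/18)^41 = 0.096.
By linearity of expectation, E[unseen] = 18·(17/18)^41 = 1.728.

1.73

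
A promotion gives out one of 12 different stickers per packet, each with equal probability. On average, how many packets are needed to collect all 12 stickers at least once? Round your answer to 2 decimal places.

37.24

The wait to go from k to k+1 distinct stickers is geometric with mean 12/(12-k).
E[T] = 12/12 + 12/11 + 12/10 + ... + 12/2 + 12/1 = 12·H_{12}.
H_{12} = 3.103, so E[T] = 37.239.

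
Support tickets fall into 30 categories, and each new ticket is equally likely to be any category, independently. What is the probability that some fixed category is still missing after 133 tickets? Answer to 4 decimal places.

0.0110

On each ticket the fixed category fails to appear with probability 29/30.
P(still missing after 133) = (29/30)^133 = 0.01101.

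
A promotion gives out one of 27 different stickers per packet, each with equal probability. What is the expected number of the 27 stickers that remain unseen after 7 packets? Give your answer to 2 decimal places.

20.73

For each sticker, P(unseen after 7) = (26/27)^7 = 0.768.
By linearity of expectation, E[unseen] = 27·(26/27)^7 = 20.732.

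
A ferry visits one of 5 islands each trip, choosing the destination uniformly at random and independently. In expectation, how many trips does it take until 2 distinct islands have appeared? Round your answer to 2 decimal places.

Going from k to k+1 distinct takes a geometric number of trips with mean 5/(5-k).
Sum over k = 0,...,1: E = 5/5 + 5/4 = 2.250.

2.25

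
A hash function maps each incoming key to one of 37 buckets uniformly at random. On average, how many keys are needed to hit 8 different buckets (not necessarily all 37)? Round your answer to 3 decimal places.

8.877

With k distinct buckets already seen, the next new one arrives after an expected 37/(37-k) keys.
Sum over k = 0,...,7: E = 37/37 + 37/36 + 37/35 + ... + 37/31 + 37/30 = 8.8775.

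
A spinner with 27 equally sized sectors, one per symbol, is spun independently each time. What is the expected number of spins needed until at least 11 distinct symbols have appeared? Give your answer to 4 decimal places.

Going from k to k+1 distinct takes a geometric number of spins with mean 27/(27-k).
Sum over k = 0,...,10: E = 27/27 + 27/26 + 27/25 + ... + 27/18 + 27/17 = 13.78965.

13.7896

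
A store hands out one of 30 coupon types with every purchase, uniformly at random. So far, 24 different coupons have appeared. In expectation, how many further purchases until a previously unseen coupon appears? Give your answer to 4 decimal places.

The number of purchases until the next new coupon is geometric with success probability 6/30, so its mean is 30/6.
E = 30/6 = 5.00000.

5.0000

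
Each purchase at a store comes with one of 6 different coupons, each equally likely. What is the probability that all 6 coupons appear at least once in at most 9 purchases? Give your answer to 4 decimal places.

Let A_i be the event that coupon i is missing after 9 purchases. By inclusion–exclusion on the A_i,
P(all seen) = Σ_{j=0}^{6} (-1)^j C(6,j)((6-j)/6)^9
= 1.00000 - 1.16284 + 0.39018 - 0.03906 + 0.00076 - 0.00000 + 0.00000
= 0.18904.

0.1890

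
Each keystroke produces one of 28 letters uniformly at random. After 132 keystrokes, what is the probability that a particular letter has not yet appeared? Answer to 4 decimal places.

0.0082

On each keystroke the fixed letter fails to appear with probability 27/28.
P(still missing after 132) = (27/28)^132 = 0.00823.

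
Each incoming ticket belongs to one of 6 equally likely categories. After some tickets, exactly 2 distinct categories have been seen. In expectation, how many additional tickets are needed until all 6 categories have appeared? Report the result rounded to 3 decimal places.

12.500

With k distinct categories already seen, the next new one takes an expected 6/(6-k) tickets.
Sum over k = 2,...,5: E = 6/4 + 6/3 + 6/2 + 6/1 = 12.5000.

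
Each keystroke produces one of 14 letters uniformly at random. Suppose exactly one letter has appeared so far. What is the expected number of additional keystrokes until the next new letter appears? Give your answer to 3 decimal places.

1.077

The number of keystrokes until the next new letter is geometric with success probability 13/14, so its mean is 14/13.
E = 14/13 = 1.0769.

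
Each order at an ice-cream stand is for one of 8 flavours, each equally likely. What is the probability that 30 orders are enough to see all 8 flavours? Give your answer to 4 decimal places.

0.8593

By inclusion–exclusion over which flavours are missing,
P(all seen) = Σ_{j=0}^{8} (-1)^j C(8,j)((8-j)/8)^30
= 1.00000 - 0.14566 + 0.00500 - 0.00004 + 0.00000 - 0.00000 + 0.00000 - 0.00000 + 0.00000
= 0.85930.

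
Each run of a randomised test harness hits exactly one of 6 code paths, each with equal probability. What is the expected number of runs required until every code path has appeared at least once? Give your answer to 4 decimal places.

14.7000

The wait to go from k to k+1 distinct code paths is geometric with mean 6/(6-k).
E[T] = 6/6 + 6/5 + 6/4 + 6/3 + 6/2 + 6/1 = 6·H_{6}.
H_{6} = 2.45000, so E[T] = 14.70000.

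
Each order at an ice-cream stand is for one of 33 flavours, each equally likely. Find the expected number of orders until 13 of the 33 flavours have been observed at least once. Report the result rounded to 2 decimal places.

Going from k to k+1 distinct takes a geometric number of orders with mean 33/(33-k).
Sum over k = 0,...,12: E = 33/33 + 33/32 + 33/31 + ... + 33/22 + 33/21 = 16.205.

16.20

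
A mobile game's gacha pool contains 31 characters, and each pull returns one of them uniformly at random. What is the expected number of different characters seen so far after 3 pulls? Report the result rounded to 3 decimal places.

2.904

For each character, P(seen in 3 pulls) = 1 - (30/31)^3 = 0.0937.
By linearity of expectation, E[distinct seen] = 31·(1 - (30/31)^3) = 2.9043.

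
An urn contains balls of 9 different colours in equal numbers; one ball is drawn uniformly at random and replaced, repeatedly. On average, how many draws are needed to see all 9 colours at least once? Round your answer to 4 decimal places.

After k distinct colours have appeared, the next draw gives a new one with probability (9-k)/9, so the expected wait for the (k+1)-th is 9/(9-k).
E[T] = 9/9 + 9/8 + 9/7 + ... + 9/2 + 9/1 = 9·H_{9}.
H_{9} = 2.82897, so E[T] = 25.46071.

25.4607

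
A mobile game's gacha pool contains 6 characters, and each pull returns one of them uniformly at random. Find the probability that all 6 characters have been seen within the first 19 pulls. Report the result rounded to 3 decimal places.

0.819

Let A_i be the event that character i is missing after 19 pulls. By inclusion–exclusion on the A_i,
P(all seen) = Σ_{j=0}^{6} (-1)^j C(6,j)((6-j)/6)^19
= 1.0000 - 0.1878 + 0.0068 - 0.0000 + 0.0000 - 0.0000 + 0.0000
= 0.8189.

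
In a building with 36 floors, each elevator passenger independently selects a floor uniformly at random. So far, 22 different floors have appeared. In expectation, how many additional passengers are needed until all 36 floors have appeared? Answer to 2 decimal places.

117.06

With k distinct floors already seen, the next new one takes an expected 36/(36-k) passengers.
Sum over k = 22,...,35: E = 36/14 + 36/13 + 36/12 + ... + 36/2 + 36/1 = 117.056.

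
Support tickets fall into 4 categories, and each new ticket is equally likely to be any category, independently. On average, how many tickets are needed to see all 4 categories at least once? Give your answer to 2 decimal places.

8.33

Split into phases: going from k distinct to k+1 distinct takes on average 4/(4-k) tickets.
E[T] = 4/4 + 4/3 + 4/2 + 4/1 = 4·H_{4}.
H_{4} = 2.083, so E[T] = 8.333.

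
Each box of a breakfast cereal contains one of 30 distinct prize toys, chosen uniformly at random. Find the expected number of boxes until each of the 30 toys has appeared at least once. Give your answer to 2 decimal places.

119.85

After k distinct toys have appeared, the next box gives a new one with probability (30-k)/30, so the expected wait for the (k+1)-th is 30/(30-k).
E[T] = 30/30 + 30/29 + 30/28 + ... + 30/2 + 30/1 = 30·H_{30}.
H_{30} = 3.995, so E[T] = 119.850.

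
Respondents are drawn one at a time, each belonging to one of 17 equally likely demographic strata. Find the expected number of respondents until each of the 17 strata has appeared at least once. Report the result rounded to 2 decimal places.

Split into phases: going from k distinct to k+1 distinct takes on average 17/(17-k) respondents.
E[T] = 17/17 + 17/16 + 17/15 + ... + 17/2 + 17/1 = 17·H_{17}.
H_{17} = 3.440, so E[T] = 58.472.

58.47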